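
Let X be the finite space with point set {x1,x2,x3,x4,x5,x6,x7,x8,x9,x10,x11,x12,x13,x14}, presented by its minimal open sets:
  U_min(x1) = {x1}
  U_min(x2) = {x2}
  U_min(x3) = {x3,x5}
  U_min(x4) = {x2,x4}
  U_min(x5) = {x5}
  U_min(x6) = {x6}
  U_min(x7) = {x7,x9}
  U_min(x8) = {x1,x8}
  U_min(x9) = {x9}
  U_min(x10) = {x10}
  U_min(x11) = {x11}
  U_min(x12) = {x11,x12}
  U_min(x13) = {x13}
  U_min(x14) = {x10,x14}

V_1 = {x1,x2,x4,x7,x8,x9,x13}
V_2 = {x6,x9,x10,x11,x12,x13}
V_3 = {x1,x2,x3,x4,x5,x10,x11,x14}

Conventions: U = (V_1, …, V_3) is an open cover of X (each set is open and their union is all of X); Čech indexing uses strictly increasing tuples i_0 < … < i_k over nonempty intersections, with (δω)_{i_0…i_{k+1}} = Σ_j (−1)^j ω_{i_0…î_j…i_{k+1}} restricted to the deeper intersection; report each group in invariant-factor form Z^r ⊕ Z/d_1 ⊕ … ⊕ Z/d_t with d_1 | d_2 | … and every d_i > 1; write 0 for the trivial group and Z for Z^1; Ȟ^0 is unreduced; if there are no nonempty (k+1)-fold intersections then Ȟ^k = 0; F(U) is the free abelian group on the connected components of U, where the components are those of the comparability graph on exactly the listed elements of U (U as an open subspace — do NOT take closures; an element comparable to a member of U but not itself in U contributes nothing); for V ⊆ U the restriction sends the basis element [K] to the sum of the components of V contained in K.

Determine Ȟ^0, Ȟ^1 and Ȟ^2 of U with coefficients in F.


nonempty overlaps:
  V12={x9,x13} V13={x1,x2,x4} V23={x10,x11}
components per intersection:
  V1: {x1,x8} {x2,x4} {x7,x9} {x13}
  V2: {x6} {x9} {x10} {x11,x12} {x13}
  V3: {x1} {x2,x4} {x3,x5} {x10,x14} {x11}
  V12: {x9} {x13}
  V13: {x1} {x2,x4}
  V23: {x10} {x11}
C dims 14,6; δ0: rk 6, SNF 1^6
degree 0: 14−6−0 = 8 → Ȟ^0 ≅ Z^8
degree 1: 6−0−6 = 0 → Ȟ^1 ≅ 0
degree 2: 0−0−0 = 0 → Ȟ^2 ≅ 0

Ȟ^0 = Z^8; Ȟ^1 = 0; Ȟ^2 = 0


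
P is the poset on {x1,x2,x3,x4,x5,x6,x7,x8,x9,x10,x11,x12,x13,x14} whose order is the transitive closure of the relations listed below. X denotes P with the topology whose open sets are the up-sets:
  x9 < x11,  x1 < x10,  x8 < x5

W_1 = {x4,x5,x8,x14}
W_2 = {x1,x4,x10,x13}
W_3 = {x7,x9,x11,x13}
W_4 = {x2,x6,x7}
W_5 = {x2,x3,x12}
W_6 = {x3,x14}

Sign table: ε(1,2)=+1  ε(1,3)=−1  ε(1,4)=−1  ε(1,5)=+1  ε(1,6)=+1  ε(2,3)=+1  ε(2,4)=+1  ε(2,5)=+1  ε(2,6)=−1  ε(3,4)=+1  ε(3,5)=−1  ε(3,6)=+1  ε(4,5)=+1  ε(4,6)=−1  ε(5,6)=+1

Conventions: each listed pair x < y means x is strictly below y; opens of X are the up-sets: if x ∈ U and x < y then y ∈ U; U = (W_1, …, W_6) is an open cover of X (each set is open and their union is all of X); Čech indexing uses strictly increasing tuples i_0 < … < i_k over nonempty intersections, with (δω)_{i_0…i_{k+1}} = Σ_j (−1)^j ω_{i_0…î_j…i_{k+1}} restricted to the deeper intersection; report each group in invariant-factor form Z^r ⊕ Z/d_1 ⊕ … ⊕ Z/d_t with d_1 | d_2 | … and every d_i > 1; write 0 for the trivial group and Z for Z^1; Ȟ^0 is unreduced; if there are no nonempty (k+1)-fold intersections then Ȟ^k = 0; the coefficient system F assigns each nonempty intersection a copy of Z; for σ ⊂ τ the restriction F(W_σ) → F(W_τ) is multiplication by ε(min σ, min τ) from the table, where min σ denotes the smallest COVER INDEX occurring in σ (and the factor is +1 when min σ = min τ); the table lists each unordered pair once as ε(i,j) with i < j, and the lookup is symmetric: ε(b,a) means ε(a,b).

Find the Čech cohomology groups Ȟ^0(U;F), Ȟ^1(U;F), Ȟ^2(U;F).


nerve simplices:
  W12={x4} W16={x14} W23={x13} W34={x7} W45={x2} W56={x3}
C dims 6,6; δ0: rk 5, SNF 1^5
degree 0: 6−5−0 = 1 → Ȟ^0 ≅ Z
degree 1: 6−0−5 = 1 → Ȟ^1 ≅ Z
degree 2: 0−0−0 = 0 → Ȟ^2 ≅ 0

Ȟ^0 ≅ Z, Ȟ^1 ≅ Z and Ȟ^2 ≅ 0


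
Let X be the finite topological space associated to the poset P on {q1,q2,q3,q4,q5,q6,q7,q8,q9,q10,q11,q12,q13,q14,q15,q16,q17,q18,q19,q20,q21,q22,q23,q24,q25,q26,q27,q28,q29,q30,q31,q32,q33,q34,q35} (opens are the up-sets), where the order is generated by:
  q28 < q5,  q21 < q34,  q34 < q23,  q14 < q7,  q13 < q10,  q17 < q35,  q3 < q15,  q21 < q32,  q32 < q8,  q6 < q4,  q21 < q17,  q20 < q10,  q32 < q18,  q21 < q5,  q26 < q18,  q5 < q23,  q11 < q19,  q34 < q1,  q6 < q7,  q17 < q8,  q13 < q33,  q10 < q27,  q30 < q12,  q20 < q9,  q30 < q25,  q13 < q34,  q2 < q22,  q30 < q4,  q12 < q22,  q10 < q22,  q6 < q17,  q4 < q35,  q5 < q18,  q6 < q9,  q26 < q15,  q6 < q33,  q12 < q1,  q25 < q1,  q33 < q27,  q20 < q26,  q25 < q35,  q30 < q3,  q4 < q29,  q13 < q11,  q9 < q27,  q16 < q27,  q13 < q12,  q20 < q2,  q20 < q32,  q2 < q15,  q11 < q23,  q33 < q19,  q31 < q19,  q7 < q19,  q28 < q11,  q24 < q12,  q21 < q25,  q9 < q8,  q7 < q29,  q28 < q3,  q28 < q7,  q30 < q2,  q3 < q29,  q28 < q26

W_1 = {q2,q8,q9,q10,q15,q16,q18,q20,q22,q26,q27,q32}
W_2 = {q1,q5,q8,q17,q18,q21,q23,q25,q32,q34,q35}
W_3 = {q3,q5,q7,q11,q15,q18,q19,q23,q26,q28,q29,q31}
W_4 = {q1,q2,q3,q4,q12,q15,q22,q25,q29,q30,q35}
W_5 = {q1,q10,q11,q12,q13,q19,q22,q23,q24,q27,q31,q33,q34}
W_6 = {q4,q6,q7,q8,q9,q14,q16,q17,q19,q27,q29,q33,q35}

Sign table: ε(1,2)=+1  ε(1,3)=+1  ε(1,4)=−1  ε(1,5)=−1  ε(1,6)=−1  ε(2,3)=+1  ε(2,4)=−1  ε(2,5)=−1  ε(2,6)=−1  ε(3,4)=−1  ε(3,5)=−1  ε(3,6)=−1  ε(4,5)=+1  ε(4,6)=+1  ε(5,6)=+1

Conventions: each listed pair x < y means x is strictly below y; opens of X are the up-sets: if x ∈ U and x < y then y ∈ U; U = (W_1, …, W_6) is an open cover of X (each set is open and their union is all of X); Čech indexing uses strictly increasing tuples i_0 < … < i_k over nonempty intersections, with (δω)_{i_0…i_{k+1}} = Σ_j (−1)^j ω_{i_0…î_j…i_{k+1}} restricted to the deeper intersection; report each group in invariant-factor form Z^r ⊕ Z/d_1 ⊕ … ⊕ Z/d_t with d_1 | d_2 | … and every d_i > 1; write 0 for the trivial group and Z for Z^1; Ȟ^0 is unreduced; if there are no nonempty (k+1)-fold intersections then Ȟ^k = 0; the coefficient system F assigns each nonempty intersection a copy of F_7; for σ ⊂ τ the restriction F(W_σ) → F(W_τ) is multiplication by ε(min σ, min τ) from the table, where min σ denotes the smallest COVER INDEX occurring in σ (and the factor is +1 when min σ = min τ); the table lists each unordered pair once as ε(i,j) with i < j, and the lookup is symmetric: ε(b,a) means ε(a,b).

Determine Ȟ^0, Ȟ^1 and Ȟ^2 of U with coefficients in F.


Ȟ^0 = Z/7,  Ȟ^1 = 0,  Ȟ^2 = 0

nonempty intersections:
  W12={q8,q18,q32} W13={q15,q18,q26} W14={q2,q15,q22} W15={q10,q22,q27} W16={q8,q9,q16,q27} W23={q5,q18,q23} W24={q1,q25,q35} W25={q1,q23,q34} W26={q8,q17,q35} W34={q3,q15,q29} W35={q11,q19,q23,q31} W36={q7,q19,q29} W45={q1,q12,q22} W46={q4,q29,q35} W56={q19,q27,q33}
  W123={q18} W126={q8} W134={q15} W145={q22} W156={q27} W235={q23} W245={q1} W246={q35} W346={q29} W356={q19}
C dims 6,15,10; δ0: rk_F7 5; δ1: rk_F7 10
Ȟ^0: (6−5)−0=1 ⇒ Z/7
Ȟ^1: (15−10)−5=0 ⇒ 0
Ȟ^2: (10−0)−10=0 ⇒ 0


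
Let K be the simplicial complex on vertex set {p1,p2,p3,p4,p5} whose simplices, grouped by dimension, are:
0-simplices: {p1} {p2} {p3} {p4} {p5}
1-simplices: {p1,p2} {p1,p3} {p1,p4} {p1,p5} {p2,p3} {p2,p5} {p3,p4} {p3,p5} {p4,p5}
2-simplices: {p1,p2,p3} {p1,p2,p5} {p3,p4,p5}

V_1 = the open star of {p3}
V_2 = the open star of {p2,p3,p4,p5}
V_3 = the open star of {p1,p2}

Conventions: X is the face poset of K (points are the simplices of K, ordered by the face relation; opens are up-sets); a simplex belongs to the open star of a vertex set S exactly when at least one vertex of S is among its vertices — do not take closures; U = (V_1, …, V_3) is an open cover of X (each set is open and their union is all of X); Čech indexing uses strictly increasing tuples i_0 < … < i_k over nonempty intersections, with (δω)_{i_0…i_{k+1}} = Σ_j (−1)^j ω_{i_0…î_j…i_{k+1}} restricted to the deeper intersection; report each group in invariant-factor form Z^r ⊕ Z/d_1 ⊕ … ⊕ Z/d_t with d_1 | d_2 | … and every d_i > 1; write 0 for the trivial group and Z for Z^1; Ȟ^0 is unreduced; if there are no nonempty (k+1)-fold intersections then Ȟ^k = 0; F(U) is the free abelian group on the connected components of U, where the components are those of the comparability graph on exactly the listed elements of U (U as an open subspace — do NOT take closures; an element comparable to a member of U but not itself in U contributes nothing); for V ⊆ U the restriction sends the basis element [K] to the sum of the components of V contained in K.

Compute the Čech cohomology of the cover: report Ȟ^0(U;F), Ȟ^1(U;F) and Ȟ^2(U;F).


Ȟ^0 = Z,  Ȟ^1 = Z,  Ȟ^2 = 0

nonempty intersections:
  V1={{p3},{p1,p3},{p2,p3},{p3,p4},{p3,p5},{p1,p2,p3},{p3,p4,p5}} V2={{p2},{p3},{p4},{p5},{p1,p2},{p1,p3},{p1,p4},{p1,p5},{p2,p3},{p2,p5},{p3,p4},{p3,p5},{p4,p5},{p1,p2,p3},{p1,p2,p5},{p3,p4,p5}} V3={{p1},{p2},{p1,p2},{p1,p3},{p1,p4},{p1,p5},{p2,p3},{p2,p5},{p1,p2,p3},{p1,p2,p5}}
  V12={{p3},{p1,p3},{p2,p3},{p3,p4},{p3,p5},{p1,p2,p3},{p3,p4,p5}} V13={{p1,p3},{p2,p3},{p1,p2,p3}} V23={{p2},{p1,p2},{p1,p3},{p1,p4},{p1,p5},{p2,p3},{p2,p5},{p1,p2,p3},{p1,p2,p5}}
  V123={{p1,p3},{p2,p3},{p1,p2,p3}}
components per intersection:
  V1: {{p3},{p1,p3},{p2,p3},{p3,p4},{p3,p5},{p1,p2,p3},{p3,p4,p5}}
  V2: {{p2},{p3},{p4},{p5},{p1,p2},{p1,p3},{p1,p4},{p1,p5},{p2,p3},{p2,p5},{p3,p4},{p3,p5},{p4,p5},{p1,p2,p3},{p1,p2,p5},{p3,p4,p5}}
  V3: {{p1},{p2},{p1,p2},{p1,p3},{p1,p4},{p1,p5},{p2,p3},{p2,p5},{p1,p2,p3},{p1,p2,p5}}
  V12: {{p3},{p1,p3},{p2,p3},{p3,p4},{p3,p5},{p1,p2,p3},{p3,p4,p5}}
  V13: {{p1,p3},{p2,p3},{p1,p2,p3}}
  V23: {{p2},{p1,p2},{p1,p3},{p1,p5},{p2,p3},{p2,p5},{p1,p2,p3},{p1,p2,p5}} {{p1,p4}}
  V123: {{p1,p3},{p2,p3},{p1,p2,p3}}
C dims 3,4,1; δ0: rk 2, SNF 1^2; δ1: rk 1, SNF 1^1
Ȟ^0: (3−2)−0=1 ⇒ Z
Ȟ^1: (4−1)−2=1 ⇒ Z
Ȟ^2: (1−0)−1=0 ⇒ 0


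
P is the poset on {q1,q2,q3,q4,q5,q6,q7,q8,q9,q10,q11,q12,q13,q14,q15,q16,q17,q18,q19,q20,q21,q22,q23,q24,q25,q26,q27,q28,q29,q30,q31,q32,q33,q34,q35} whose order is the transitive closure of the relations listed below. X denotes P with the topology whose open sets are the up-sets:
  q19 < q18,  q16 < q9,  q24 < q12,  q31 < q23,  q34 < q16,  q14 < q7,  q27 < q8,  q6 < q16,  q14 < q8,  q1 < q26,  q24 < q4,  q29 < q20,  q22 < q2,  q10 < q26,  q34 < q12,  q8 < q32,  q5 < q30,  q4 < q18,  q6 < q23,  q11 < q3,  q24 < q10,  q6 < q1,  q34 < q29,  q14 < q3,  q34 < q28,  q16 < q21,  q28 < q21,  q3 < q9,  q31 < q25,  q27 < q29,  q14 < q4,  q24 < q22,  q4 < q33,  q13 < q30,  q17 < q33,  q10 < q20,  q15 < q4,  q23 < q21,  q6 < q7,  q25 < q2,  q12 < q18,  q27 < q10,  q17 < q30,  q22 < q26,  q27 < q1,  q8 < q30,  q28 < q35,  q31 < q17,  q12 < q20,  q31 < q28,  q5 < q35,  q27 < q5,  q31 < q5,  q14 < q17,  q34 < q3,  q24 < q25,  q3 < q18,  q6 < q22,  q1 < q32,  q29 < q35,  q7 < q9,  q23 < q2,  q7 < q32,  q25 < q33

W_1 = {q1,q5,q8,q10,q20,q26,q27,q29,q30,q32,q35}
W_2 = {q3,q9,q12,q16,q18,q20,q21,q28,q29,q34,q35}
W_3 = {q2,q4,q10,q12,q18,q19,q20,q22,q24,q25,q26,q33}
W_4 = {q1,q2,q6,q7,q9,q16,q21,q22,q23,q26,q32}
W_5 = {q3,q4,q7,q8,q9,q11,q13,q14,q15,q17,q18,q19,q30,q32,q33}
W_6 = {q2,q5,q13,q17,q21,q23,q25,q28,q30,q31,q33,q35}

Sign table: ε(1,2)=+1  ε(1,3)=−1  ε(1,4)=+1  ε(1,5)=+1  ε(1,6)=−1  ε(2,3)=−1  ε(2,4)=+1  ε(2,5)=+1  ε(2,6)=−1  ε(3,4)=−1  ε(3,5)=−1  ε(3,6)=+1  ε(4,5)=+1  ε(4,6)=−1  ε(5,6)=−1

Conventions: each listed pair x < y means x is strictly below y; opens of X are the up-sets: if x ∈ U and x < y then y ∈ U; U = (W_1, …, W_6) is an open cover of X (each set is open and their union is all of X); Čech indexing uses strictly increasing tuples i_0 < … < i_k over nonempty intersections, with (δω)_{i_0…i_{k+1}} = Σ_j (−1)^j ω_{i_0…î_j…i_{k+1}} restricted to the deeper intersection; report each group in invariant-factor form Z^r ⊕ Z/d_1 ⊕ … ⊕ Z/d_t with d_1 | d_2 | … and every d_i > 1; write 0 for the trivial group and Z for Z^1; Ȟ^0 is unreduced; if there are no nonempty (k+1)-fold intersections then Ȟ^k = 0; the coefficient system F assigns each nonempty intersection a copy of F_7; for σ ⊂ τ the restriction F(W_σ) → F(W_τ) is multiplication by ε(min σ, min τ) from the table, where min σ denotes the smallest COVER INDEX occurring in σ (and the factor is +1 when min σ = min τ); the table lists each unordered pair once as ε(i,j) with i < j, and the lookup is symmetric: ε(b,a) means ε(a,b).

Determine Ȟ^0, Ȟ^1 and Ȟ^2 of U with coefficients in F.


Ȟ^0 ≅ Z/7,  Ȟ^1 ≅ 0,  Ȟ^2 ≅ 0

nonempty intersections:
  W12={q20,q29,q35} W13={q10,q20,q26} W14={q1,q26,q32} W15={q8,q30,q32} W16={q5,q30,q35} W23={q12,q18,q20} W24={q9,q16,q21} W25={q3,q9,q18} W26={q21,q28,q35} W34={q2,q22,q26} W35={q4,q18,q19,q33} W36={q2,q25,q33} W45={q7,q9,q32} W46={q2,q21,q23} W56={q13,q17,q30,q33}
  W123={q20} W126={q35} W134={q26} W145={q32} W156={q30} W235={q18} W245={q9} W246={q21} W346={q2} W356={q33}
C dims 6,15,10; δ0: rk_F7 5; δ1: rk_F7 10
Ȟ^0: (6−5)−0=1 ⇒ Z/7
Ȟ^1: (15−10)−5=0 ⇒ 0
Ȟ^2: (10−0)−10=0 ⇒ 0


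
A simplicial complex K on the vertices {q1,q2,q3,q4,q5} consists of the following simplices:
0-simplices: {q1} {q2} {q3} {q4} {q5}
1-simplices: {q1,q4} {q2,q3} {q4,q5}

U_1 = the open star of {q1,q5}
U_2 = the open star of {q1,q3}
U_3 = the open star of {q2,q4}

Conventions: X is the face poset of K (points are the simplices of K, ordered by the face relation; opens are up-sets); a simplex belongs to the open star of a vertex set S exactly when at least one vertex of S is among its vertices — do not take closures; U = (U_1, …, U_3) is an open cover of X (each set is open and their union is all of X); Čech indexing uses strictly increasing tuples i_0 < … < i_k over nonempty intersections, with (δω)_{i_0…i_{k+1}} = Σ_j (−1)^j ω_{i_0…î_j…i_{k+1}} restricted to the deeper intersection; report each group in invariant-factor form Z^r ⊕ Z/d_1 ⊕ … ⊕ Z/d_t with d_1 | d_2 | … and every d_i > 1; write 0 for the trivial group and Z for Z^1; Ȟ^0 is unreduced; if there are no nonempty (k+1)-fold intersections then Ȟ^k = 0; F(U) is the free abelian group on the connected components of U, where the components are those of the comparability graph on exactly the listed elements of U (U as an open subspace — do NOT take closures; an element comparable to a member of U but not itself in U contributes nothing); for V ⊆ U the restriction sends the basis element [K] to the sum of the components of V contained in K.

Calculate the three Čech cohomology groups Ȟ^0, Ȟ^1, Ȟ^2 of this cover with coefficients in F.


Ȟ^0 ≅ Z^2; Ȟ^1 ≅ 0; Ȟ^2 ≅ 0

nonempty overlaps:
  U1={{q1},{q5},{q1,q4},{q4,q5}} U2={{q1},{q3},{q1,q4},{q2,q3}} U3={{q2},{q4},{q1,q4},{q2,q3},{q4,q5}}
  U12={{q1},{q1,q4}} U13={{q1,q4},{q4,q5}} U23={{q1,q4},{q2,q3}}
  U123={{q1,q4}}
components per intersection:
  U1: {{q1},{q1,q4}} {{q5},{q4,q5}}
  U2: {{q1},{q1,q4}} {{q3},{q2,q3}}
  U3: {{q2},{q2,q3}} {{q4},{q1,q4},{q4,q5}}
  U12: {{q1},{q1,q4}}
  U13: {{q1,q4}} {{q4,q5}}
  U23: {{q1,q4}} {{q2,q3}}
  U123: {{q1,q4}}
C dims 6,5,1; δ0: rk 4, SNF 1^4; δ1: rk 1, SNF 1^1
degree 0: 6−4−0 = 2 → Ȟ^0 ≅ Z^2
degree 1: 5−1−4 = 0 → Ȟ^1 ≅ 0
degree 2: 1−0−1 = 0 → Ȟ^2 ≅ 0


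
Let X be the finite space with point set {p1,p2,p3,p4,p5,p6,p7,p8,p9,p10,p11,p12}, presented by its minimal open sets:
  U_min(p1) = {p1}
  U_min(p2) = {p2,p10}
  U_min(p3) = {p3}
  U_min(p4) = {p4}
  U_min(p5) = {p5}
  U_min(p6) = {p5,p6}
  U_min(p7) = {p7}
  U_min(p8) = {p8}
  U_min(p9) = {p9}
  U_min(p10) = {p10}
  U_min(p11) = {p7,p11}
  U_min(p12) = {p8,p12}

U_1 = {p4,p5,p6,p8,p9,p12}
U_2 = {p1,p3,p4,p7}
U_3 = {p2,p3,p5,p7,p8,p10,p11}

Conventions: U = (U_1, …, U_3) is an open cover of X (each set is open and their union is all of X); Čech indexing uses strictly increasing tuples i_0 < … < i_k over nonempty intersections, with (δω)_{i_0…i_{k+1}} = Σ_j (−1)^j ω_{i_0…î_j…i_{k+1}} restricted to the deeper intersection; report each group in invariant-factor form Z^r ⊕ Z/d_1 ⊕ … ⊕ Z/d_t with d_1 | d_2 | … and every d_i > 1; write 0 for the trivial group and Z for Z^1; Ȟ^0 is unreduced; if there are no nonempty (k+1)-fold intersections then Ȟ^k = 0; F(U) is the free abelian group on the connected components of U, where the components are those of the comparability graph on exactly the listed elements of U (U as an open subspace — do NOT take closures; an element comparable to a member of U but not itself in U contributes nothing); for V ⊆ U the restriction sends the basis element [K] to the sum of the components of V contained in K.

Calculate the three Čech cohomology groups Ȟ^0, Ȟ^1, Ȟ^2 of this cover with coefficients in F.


Ȟ^0(U;F) ≅ Z^8,  Ȟ^1(U;F) ≅ 0,  Ȟ^2(U;F) ≅ 0

nerve simplices:
  U12={p4} U13={p5,p8} U23={p3,p7}
components per intersection:
  U1: {p4} {p5,p6} {p8,p12} {p9}
  U2: {p1} {p3} {p4} {p7}
  U3: {p2,p10} {p3} {p5} {p7,p11} {p8}
  U12: {p4}
  U13: {p5} {p8}
  U23: {p3} {p7}
C dims 13,5; δ0: rk 5, SNF 1^5
degree 0: 13−5−0 = 8 → Ȟ^0 ≅ Z^8
degree 1: 5−0−5 = 0 → Ȟ^1 ≅ 0
degree 2: 0−0−0 = 0 → Ȟ^2 ≅ 0


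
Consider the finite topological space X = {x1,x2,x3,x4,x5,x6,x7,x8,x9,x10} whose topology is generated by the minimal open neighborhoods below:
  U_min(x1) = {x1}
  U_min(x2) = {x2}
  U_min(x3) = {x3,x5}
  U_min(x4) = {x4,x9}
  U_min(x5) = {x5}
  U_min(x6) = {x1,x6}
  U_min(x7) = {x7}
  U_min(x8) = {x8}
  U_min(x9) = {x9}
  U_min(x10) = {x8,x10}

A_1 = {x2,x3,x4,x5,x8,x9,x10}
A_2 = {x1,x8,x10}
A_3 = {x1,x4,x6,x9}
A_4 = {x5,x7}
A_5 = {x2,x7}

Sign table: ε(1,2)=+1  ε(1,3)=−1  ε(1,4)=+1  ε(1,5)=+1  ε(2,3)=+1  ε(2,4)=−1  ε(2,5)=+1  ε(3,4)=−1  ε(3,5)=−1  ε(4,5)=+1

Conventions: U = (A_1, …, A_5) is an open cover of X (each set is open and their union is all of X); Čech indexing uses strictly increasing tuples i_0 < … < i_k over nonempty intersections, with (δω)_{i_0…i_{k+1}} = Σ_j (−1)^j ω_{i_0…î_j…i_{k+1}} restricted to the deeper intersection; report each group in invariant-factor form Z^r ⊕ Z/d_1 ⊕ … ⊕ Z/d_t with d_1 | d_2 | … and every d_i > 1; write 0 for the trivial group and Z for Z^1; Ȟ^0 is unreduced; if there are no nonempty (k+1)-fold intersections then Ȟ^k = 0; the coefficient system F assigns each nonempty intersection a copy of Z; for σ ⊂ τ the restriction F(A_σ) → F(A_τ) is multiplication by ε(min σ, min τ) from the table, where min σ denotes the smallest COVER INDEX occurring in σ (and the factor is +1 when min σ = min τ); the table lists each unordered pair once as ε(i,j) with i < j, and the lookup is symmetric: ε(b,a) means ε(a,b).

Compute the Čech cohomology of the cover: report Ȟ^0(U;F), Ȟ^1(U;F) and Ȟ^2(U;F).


Ȟ^0 = 0, Ȟ^1 = Z ⊕ Z/2, Ȟ^2 = 0

nonempty overlaps:
  A12={x8,x10} A13={x4,x9} A14={x5} A15={x2} A23={x1} A45={x7}
C dims 5,6; δ0: rk 5, SNF 1^4·2
degree 0: 5−5−0 = 0 → Ȟ^0 ≅ 0
degree 1: 6−0−5 = 1 plus torsion [2] → Ȟ^1 ≅ Z ⊕ Z/2
degree 2: 0−0−0 = 0 → Ȟ^2 ≅ 0


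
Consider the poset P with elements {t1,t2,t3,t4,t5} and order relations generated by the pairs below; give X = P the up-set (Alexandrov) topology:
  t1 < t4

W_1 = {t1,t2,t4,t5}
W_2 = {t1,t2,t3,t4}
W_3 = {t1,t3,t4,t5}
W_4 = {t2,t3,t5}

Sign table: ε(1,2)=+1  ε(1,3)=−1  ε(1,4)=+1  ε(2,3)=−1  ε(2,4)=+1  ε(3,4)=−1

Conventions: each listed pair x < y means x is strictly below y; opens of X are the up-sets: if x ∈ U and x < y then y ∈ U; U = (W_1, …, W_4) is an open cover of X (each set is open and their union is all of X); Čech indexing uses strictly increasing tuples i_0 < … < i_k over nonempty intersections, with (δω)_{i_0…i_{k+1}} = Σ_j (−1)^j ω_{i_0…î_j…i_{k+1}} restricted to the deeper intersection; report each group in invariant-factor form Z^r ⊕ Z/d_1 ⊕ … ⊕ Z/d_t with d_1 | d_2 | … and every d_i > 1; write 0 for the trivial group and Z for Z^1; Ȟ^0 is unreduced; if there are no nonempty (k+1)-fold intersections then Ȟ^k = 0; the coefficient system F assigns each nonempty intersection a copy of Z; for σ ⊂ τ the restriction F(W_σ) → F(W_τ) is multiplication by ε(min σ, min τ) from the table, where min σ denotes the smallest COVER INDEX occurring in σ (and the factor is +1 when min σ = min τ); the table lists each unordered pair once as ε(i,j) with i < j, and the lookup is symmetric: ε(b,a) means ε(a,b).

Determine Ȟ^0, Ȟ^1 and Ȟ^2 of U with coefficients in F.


Ȟ^0 = Z, Ȟ^1 = 0, Ȟ^2 = Z

nonempty intersections:
  W12={t1,t2,t4} W13={t1,t4,t5} W14={t2,t5} W23={t1,t3,t4} W24={t2,t3} W34={t3,t5}
  W123={t1,t4} W124={t2} W134={t5} W234={t3}
C dims 4,6,4; δ0: rk 3, SNF 1^3; δ1: rk 3, SNF 1^3
Ȟ^0: (4−3)−0=1 ⇒ Z
Ȟ^1: (6−3)−3=0 ⇒ 0
Ȟ^2: (4−0)−3=1 ⇒ Z


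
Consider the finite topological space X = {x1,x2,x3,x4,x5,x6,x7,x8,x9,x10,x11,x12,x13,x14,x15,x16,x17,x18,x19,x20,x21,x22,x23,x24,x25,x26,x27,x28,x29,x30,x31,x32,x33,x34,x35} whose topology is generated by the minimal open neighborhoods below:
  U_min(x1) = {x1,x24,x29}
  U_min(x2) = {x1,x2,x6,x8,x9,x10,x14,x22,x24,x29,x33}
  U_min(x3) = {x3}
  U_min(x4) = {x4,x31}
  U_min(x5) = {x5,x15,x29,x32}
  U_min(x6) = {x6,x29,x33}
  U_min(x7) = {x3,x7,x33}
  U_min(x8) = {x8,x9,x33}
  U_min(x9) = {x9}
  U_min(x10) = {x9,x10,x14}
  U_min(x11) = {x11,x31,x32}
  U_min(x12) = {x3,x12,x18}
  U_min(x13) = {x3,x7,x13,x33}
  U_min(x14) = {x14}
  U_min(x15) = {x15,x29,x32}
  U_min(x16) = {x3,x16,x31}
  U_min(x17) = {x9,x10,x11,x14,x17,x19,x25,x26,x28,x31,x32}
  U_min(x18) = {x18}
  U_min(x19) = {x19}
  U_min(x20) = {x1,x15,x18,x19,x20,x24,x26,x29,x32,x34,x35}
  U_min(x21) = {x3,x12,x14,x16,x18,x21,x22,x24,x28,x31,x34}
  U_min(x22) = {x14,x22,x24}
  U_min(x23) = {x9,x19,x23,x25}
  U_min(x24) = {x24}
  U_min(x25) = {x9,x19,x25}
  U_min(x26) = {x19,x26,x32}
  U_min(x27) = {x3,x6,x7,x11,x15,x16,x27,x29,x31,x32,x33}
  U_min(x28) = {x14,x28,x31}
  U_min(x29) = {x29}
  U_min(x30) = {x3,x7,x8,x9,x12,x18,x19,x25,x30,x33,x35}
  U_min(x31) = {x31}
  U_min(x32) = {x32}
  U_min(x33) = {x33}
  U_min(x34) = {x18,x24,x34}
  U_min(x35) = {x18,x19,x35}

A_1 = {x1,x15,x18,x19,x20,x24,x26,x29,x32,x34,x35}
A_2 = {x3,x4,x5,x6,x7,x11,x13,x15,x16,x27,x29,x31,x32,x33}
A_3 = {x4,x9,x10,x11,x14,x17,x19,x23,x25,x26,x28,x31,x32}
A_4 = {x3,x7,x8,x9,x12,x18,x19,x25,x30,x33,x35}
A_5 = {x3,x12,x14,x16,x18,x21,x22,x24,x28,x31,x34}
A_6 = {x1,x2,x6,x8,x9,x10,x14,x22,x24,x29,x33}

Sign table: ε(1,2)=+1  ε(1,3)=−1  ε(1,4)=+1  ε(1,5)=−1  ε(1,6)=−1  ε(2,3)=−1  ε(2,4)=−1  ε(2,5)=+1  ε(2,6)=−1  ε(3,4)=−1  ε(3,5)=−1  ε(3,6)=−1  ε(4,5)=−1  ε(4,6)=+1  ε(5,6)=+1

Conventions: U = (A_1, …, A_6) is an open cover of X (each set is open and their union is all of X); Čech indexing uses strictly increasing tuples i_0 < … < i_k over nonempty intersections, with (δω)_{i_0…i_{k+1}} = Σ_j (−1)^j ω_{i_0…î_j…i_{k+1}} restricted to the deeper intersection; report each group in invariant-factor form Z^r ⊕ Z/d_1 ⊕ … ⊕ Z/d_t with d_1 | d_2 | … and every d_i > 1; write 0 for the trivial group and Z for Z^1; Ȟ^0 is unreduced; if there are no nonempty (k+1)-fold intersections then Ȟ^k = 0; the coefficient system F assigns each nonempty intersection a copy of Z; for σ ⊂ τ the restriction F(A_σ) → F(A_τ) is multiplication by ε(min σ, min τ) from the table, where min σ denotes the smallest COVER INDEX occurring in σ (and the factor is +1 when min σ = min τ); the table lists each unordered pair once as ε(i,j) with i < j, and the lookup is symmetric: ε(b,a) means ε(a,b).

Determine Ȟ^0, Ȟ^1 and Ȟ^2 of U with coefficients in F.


Ȟ^0 = 0, Ȟ^1 = Z/2, Ȟ^2 = Z

nonempty overlaps:
  A12={x15,x29,x32} A13={x19,x26,x32} A14={x18,x19,x35} A15={x18,x24,x34} A16={x1,x24,x29} A23={x4,x11,x31,x32} A24={x3,x7,x33} A25={x3,x16,x31} A26={x6,x29,x33} A34={x9,x19,x25} A35={x14,x28,x31} A36={x9,x10,x14} A45={x3,x12,x18} A46={x8,x9,x33} A56={x14,x22,x24}
  A123={x32} A126={x29} A134={x19} A145={x18} A156={x24} A235={x31} A245={x3} A246={x33} A346={x9} A356={x14}
C dims 6,15,10; δ0: rk 6, SNF 1^5·2; δ1: rk 9, SNF 1^9
degree 0: 6−6−0 = 0 → Ȟ^0 ≅ 0
degree 1: 15−9−6 = 0 plus torsion [2] → Ȟ^1 ≅ Z/2
degree 2: 10−0−9 = 1 → Ȟ^2 ≅ Z


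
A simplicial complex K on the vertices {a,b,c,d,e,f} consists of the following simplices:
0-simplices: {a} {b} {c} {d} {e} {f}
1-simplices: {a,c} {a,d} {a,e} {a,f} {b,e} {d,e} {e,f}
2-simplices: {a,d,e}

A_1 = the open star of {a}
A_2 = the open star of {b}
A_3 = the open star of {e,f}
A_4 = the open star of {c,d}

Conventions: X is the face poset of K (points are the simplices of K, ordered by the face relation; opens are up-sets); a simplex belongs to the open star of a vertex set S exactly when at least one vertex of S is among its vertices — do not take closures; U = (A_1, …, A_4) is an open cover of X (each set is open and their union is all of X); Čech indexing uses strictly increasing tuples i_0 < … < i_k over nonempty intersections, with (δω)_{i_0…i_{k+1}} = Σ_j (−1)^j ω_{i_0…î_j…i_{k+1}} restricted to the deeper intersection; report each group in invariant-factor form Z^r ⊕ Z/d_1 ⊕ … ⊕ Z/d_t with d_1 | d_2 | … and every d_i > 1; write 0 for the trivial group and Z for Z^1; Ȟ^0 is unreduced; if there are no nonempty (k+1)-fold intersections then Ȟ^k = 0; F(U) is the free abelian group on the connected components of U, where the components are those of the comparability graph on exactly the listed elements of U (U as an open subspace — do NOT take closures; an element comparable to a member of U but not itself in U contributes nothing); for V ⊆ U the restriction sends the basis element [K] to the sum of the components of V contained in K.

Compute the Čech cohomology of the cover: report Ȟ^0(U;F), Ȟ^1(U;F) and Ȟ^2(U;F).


nerve of the cover:
  A1={{a},{a,c},{a,d},{a,e},{a,f},{a,d,e}} A2={{b},{b,e}} A3={{e},{f},{a,e},{a,f},{b,e},{d,e},{e,f},{a,d,e}} A4={{c},{d},{a,c},{a,d},{d,e},{a,d,e}}
  A13={{a,e},{a,f},{a,d,e}} A14={{a,c},{a,d},{a,d,e}} A23={{b,e}} A34={{d,e},{a,d,e}}
  A134={{a,d,e}}
components per intersection:
  A1: {{a},{a,c},{a,d},{a,e},{a,f},{a,d,e}}
  A2: {{b},{b,e}}
  A3: {{e},{f},{a,e},{a,f},{b,e},{d,e},{e,f},{a,d,e}}
  A4: {{c},{a,c}} {{d},{a,d},{d,e},{a,d,e}}
  A13: {{a,e},{a,d,e}} {{a,f}}
  A14: {{a,c}} {{a,d},{a,d,e}}
  A23: {{b,e}}
  A34: {{d,e},{a,d,e}}
  A134: {{a,d,e}}
C dims 5,6,1; δ0: rk 4, SNF 1^4; δ1: rk 1, SNF 1^1
Ȟ^0 = (5 − 4) − 0 = 1, so Ȟ^0 ≅ Z
Ȟ^1 = (6 − 1) − 4 = 1, so Ȟ^1 ≅ Z
Ȟ^2 = (1 − 0) − 1 = 0, so Ȟ^2 ≅ 0

Ȟ^0 = Z; Ȟ^1 = Z; Ȟ^2 = 0


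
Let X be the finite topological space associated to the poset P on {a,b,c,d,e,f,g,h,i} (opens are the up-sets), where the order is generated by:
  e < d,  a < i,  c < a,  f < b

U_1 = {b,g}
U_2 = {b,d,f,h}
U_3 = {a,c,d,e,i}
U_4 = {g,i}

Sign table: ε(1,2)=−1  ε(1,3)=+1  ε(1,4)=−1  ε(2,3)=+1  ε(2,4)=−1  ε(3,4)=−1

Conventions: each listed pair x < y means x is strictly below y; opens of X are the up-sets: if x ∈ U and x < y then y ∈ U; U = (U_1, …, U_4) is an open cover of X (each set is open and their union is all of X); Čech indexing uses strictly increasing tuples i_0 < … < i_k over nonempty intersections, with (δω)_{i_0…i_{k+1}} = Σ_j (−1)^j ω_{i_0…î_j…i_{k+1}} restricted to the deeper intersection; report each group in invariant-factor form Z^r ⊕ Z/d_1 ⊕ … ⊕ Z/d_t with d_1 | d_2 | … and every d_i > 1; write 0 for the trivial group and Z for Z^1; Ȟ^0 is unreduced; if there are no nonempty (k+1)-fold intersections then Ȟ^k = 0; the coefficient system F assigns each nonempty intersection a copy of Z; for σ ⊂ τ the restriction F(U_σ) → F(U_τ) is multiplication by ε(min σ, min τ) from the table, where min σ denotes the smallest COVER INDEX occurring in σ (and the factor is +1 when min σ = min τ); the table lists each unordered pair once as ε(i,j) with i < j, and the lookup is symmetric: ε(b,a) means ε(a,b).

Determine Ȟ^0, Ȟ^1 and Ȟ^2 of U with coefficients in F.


Ȟ^0 = 0; Ȟ^1 = Z/2; Ȟ^2 = 0

nerve of the cover:
  U12={b} U14={g} U23={d} U34={i}
C dims 4,4; δ0: rk 4, SNF 1^3·2
Ȟ^0 = (4 − 4) − 0 = 0, so Ȟ^0 ≅ 0
Ȟ^1 = (4 − 0) − 4 = 0 plus torsion [2], so Ȟ^1 ≅ Z/2
Ȟ^2 = (0 − 0) − 0 = 0, so Ȟ^2 ≅ 0


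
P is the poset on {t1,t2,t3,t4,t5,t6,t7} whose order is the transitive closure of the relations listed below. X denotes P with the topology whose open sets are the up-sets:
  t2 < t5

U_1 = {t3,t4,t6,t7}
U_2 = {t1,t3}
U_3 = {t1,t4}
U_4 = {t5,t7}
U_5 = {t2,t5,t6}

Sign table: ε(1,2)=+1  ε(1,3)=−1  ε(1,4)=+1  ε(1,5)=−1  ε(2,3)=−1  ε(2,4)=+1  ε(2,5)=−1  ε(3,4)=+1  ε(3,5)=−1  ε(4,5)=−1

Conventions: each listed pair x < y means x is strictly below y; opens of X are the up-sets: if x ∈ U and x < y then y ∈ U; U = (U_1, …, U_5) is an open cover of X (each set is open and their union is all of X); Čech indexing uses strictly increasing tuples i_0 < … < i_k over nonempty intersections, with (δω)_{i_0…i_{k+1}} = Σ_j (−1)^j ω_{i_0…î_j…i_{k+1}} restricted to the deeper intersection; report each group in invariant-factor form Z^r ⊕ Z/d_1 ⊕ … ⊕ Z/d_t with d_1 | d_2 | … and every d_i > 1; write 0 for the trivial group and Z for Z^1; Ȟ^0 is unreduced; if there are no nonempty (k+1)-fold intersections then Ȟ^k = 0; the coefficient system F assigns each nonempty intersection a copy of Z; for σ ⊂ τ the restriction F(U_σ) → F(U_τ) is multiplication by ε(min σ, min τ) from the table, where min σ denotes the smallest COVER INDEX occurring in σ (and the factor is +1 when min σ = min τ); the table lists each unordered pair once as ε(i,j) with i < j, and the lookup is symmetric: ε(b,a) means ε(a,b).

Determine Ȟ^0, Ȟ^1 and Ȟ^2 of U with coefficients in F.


nerve simplices:
  U12={t3} U13={t4} U14={t7} U15={t6} U23={t1} U45={t5}
C dims 5,6; δ0: rk 4, SNF 1^4
degree 0: 5−4−0 = 1 → Ȟ^0 ≅ Z
degree 1: 6−0−4 = 2 → Ȟ^1 ≅ Z^2
degree 2: 0−0−0 = 0 → Ȟ^2 ≅ 0

Ȟ^0 ≅ Z, Ȟ^1 ≅ Z^2, Ȟ^2 ≅ 0


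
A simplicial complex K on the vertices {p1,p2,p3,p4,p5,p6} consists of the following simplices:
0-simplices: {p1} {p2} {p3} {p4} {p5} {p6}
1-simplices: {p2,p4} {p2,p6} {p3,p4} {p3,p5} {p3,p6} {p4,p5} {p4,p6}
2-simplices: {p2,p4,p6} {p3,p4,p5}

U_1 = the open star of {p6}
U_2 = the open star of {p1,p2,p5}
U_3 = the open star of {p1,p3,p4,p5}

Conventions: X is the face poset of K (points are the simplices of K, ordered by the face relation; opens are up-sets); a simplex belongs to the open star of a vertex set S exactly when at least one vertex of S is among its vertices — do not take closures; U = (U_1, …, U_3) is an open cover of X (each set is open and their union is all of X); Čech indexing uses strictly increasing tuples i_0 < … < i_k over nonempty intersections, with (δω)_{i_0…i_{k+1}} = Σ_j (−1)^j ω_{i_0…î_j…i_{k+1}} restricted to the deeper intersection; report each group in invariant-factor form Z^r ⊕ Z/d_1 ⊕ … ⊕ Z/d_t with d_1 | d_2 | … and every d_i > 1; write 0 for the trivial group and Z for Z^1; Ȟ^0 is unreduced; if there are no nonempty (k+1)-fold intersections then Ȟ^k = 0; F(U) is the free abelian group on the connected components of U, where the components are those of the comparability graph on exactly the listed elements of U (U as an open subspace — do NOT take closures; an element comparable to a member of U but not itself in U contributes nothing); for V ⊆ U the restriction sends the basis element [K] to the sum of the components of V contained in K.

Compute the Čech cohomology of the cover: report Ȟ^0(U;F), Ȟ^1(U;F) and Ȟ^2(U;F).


nerve of the cover:
  U1={{p6},{p2,p6},{p3,p6},{p4,p6},{p2,p4,p6}} U2={{p1},{p2},{p5},{p2,p4},{p2,p6},{p3,p5},{p4,p5},{p2,p4,p6},{p3,p4,p5}} U3={{p1},{p3},{p4},{p5},{p2,p4},{p3,p4},{p3,p5},{p3,p6},{p4,p5},{p4,p6},{p2,p4,p6},{p3,p4,p5}}
  U12={{p2,p6},{p2,p4,p6}} U13={{p3,p6},{p4,p6},{p2,p4,p6}} U23={{p1},{p5},{p2,p4},{p3,p5},{p4,p5},{p2,p4,p6},{p3,p4,p5}}
  U123={{p2,p4,p6}}
components per intersection:
  U1: {{p6},{p2,p6},{p3,p6},{p4,p6},{p2,p4,p6}}
  U2: {{p1}} {{p2},{p2,p4},{p2,p6},{p2,p4,p6}} {{p5},{p3,p5},{p4,p5},{p3,p4,p5}}
  U3: {{p1}} {{p3},{p4},{p5},{p2,p4},{p3,p4},{p3,p5},{p3,p6},{p4,p5},{p4,p6},{p2,p4,p6},{p3,p4,p5}}
  U12: {{p2,p6},{p2,p4,p6}}
  U13: {{p3,p6}} {{p4,p6},{p2,p4,p6}}
  U23: {{p1}} {{p5},{p3,p5},{p4,p5},{p3,p4,p5}} {{p2,p4},{p2,p4,p6}}
  U123: {{p2,p4,p6}}
C dims 6,6,1; δ0: rk 4, SNF 1^4; δ1: rk 1, SNF 1^1
Ȟ^0 = (6 − 4) − 0 = 2, so Ȟ^0 ≅ Z^2
Ȟ^1 = (6 − 1) − 4 = 1, so Ȟ^1 ≅ Z
Ȟ^2 = (1 − 0) − 1 = 0, so Ȟ^2 ≅ 0

Ȟ^0 ≅ Z^2, Ȟ^1 ≅ Z, Ȟ^2 ≅ 0


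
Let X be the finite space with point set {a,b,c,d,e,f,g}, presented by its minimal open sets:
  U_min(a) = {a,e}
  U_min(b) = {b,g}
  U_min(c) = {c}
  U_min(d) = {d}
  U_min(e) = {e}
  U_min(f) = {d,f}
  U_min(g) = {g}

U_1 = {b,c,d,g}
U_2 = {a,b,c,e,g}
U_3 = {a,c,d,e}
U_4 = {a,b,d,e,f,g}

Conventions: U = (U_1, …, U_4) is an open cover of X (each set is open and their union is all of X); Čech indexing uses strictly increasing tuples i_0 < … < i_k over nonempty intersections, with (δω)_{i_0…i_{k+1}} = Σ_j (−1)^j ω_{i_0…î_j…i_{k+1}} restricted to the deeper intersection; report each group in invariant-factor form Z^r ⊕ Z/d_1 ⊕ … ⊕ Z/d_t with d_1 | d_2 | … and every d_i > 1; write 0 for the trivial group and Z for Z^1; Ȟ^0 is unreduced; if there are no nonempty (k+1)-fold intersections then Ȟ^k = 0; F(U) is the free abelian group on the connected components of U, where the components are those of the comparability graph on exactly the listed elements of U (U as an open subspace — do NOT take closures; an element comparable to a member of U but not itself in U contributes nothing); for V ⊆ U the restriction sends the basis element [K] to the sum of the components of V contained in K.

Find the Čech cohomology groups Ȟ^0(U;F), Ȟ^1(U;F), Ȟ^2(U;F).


cover nerve:
  U12={b,c,g} U13={c,d} U14={b,d,g} U23={a,c,e} U24={a,b,e,g} U34={a,d,e}
  U123={c} U124={b,g} U134={d} U234={a,e}
components per intersection:
  U1: {b,g} {c} {d}
  U2: {a,e} {b,g} {c}
  U3: {a,e} {c} {d}
  U4: {a,e} {b,g} {d,f}
  U12: {b,g} {c}
  U13: {c} {d}
  U14: {b,g} {d}
  U23: {a,e} {c}
  U24: {a,e} {b,g}
  U34: {a,e} {d}
  U123: {c}
  U124: {b,g}
  U134: {d}
  U234: {a,e}
C dims 12,12,4; δ0: rk 8, SNF 1^8; δ1: rk 4, SNF 1^4
Ȟ^0: (12−8)−0=4 ⇒ Z^4
Ȟ^1: (12−4)−8=0 ⇒ 0
Ȟ^2: (4−0)−4=0 ⇒ 0

Ȟ^0 ≅ Z^4, Ȟ^1 ≅ 0 and Ȟ^2 ≅ 0


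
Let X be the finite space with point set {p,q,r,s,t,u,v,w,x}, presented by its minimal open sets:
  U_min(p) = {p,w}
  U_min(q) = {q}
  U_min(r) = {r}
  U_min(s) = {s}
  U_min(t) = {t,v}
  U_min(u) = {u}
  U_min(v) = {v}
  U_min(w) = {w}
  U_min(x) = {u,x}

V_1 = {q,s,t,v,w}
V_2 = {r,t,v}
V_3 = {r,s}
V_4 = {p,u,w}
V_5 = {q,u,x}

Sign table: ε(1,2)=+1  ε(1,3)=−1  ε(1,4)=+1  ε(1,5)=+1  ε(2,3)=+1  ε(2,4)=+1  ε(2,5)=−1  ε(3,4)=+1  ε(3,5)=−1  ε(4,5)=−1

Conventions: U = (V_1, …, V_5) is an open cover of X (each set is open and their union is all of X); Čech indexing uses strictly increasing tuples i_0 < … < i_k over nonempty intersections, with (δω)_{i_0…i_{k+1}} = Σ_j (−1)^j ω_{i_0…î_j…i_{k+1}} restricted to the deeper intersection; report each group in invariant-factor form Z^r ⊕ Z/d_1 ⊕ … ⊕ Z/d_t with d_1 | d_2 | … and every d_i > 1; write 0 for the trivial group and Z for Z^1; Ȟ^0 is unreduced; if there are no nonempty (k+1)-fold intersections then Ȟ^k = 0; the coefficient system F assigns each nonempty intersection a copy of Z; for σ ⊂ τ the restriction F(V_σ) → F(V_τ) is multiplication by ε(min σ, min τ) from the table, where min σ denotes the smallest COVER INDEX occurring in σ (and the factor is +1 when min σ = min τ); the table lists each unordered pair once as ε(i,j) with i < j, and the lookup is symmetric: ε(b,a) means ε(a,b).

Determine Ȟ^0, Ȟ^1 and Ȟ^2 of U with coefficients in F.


Ȟ^0(U;F) ≅ 0; Ȟ^1(U;F) ≅ Z ⊕ Z/2; Ȟ^2(U;F) ≅ 0

nonempty overlaps:
  V12={t,v} V13={s} V14={w} V15={q} V23={r} V45={u}
C dims 5,6; δ0: rk 5, SNF 1^4·2
degree 0: 5−5−0 = 0 → Ȟ^0 ≅ 0
degree 1: 6−0−5 = 1 plus torsion [2] → Ȟ^1 ≅ Z ⊕ Z/2
degree 2: 0−0−0 = 0 → Ȟ^2 ≅ 0


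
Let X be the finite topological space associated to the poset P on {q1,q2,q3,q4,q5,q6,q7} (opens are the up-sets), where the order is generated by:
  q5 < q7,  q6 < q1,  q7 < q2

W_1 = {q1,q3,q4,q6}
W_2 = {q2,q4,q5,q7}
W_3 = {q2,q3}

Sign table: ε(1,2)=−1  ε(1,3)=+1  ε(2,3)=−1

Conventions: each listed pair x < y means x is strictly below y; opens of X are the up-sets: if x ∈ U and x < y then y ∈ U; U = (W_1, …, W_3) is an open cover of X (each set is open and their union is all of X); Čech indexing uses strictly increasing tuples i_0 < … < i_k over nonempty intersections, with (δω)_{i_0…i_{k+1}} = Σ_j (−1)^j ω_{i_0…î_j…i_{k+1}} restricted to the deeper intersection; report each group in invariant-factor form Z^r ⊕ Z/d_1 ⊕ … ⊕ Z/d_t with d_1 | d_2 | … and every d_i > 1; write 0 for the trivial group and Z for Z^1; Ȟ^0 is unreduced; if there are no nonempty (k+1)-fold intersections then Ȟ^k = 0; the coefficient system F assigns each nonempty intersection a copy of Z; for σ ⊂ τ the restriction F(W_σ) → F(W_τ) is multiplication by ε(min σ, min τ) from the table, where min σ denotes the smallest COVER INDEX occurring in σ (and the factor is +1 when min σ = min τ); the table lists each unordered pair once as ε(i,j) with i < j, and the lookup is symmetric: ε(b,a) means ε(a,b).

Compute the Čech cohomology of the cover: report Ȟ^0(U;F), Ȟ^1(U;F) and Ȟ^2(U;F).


cover nerve:
  W12={q4} W13={q3} W23={q2}
C dims 3,3; δ0: rk 2, SNF 1^2
Ȟ^0: (3−2)−0=1 ⇒ Z
Ȟ^1: (3−0)−2=1 ⇒ Z
Ȟ^2: (0−0)−0=0 ⇒ 0

Ȟ^0 = Z; Ȟ^1 = Z; Ȟ^2 = 0


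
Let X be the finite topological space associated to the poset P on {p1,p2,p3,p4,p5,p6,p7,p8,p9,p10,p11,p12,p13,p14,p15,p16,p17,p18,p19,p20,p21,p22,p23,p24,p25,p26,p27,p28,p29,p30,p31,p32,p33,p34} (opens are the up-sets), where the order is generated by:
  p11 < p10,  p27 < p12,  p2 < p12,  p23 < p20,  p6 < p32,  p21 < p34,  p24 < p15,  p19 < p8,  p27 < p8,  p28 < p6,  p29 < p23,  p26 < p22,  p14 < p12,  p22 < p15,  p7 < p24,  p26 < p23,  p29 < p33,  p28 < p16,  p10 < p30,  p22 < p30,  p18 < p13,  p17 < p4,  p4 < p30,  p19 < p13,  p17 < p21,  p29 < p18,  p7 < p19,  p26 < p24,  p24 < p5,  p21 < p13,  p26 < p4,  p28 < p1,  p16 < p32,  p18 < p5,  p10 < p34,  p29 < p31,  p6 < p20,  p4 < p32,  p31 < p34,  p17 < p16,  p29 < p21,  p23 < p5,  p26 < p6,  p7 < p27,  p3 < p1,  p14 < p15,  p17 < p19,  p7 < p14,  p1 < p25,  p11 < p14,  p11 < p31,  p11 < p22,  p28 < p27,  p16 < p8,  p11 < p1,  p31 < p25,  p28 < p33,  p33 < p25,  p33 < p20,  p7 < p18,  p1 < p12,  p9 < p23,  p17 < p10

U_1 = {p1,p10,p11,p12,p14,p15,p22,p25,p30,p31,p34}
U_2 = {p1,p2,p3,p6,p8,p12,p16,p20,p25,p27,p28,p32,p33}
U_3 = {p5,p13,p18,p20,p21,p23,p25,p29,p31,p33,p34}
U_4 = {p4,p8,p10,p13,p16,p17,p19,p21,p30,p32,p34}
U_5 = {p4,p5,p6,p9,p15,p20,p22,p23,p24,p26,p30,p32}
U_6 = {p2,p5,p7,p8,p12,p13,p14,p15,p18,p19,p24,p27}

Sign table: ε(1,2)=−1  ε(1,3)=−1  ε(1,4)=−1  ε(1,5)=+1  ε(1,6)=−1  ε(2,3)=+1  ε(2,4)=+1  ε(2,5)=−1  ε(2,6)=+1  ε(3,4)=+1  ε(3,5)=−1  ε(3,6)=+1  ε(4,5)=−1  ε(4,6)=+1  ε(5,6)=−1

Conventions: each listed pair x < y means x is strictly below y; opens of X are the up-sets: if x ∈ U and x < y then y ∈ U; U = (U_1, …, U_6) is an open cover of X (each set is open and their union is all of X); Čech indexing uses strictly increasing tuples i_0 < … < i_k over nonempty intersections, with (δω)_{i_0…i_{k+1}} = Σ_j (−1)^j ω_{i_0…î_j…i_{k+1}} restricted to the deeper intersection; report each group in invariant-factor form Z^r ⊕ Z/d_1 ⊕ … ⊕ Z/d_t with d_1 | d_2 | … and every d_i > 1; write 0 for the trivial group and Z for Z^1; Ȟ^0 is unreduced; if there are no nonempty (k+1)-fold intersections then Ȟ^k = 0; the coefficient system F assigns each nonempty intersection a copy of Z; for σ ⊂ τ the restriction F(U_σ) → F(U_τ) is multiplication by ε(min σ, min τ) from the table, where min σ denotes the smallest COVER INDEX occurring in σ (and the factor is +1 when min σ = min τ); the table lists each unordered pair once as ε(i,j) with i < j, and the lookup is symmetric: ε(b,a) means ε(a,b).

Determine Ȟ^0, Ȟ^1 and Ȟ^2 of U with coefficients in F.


cover nerve:
  U12={p1,p12,p25} U13={p25,p31,p34} U14={p10,p30,p34} U15={p15,p22,p30} U16={p12,p14,p15} U23={p20,p25,p33} U24={p8,p16,p32} U25={p6,p20,p32} U26={p2,p8,p12,p27} U34={p13,p21,p34} U35={p5,p20,p23} U36={p5,p13,p18} U45={p4,p30,p32} U46={p8,p13,p19} U56={p5,p15,p24}
  U123={p25} U126={p12} U134={p34} U145={p30} U156={p15} U235={p20} U245={p32} U246={p8} U346={p13} U356={p5}
C dims 6,15,10; δ0: rk 5, SNF 1^5; δ1: rk 10, SNF 1^9·2
Ȟ^0: (6−5)−0=1 ⇒ Z
Ȟ^1: (15−10)−5=0 ⇒ 0
Ȟ^2: (10−0)−10=0 plus torsion [2] ⇒ Z/2

Ȟ^0(U;F) ≅ Z; Ȟ^1(U;F) ≅ 0; Ȟ^2(U;F) ≅ Z/2
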